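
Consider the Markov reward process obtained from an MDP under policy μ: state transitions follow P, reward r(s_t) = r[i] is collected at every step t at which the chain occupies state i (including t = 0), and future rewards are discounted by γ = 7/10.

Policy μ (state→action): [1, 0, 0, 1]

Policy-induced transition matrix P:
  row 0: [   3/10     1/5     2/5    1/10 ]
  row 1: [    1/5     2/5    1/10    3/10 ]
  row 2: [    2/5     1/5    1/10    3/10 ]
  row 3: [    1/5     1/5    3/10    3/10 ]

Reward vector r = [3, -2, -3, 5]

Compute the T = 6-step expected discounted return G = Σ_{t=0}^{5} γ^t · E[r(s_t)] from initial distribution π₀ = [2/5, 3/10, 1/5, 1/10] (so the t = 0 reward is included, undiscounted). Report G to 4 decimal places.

G = 2.0509

t=0: π = [0.4000, 0.3000, 0.2000, 0.1000], E[r] = 0.5000, γ^t·E[r] = 0.500000, running G = 0.500000
t=1: π = [0.2800, 0.2600, 0.2400, 0.2200], E[r] = 0.7000, γ^t·E[r] = 0.490000, running G = 0.990000
t=2: π = [0.2760, 0.2520, 0.2280, 0.2440], E[r] = 0.8600, γ^t·E[r] = 0.421400, running G = 1.411400
t=3: π = [0.2732, 0.2504, 0.2316, 0.2448], E[r] = 0.8480, γ^t·E[r] = 0.290864, running G = 1.702264
t=4: π = [0.2736, 0.2501, 0.2309, 0.2454], E[r] = 0.8548, γ^t·E[r] = 0.205237, running G = 1.907501
t=5: π = [0.2735, 0.2500, 0.2312, 0.2453], E[r] = 0.8535, γ^t·E[r] = 0.143444, running G = 2.050946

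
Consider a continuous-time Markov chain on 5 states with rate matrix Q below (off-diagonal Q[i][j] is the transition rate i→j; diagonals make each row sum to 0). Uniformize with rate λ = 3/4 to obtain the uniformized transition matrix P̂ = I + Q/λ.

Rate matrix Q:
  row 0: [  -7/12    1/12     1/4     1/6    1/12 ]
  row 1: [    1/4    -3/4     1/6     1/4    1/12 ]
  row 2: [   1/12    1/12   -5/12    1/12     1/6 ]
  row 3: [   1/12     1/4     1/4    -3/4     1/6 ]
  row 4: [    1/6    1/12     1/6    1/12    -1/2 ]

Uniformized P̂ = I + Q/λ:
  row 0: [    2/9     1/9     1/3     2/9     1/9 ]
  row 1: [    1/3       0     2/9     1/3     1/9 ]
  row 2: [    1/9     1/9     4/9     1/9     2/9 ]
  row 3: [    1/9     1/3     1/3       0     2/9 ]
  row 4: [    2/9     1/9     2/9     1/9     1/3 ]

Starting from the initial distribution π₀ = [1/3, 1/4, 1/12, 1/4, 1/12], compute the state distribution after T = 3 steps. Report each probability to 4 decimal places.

t=0: π = [0.3333, 0.2500, 0.0833, 0.2500, 0.0833]
t=1: π = [0.2130, 0.1389, 0.3056, 0.1759, 0.1667]
t=2: π = [0.1842, 0.1348, 0.3333, 0.1461, 0.2016]
t=3: π = [0.1839, 0.1286, 0.3330, 0.1453, 0.2092]

π = [0.1839, 0.1286, 0.3330, 0.1453, 0.2092]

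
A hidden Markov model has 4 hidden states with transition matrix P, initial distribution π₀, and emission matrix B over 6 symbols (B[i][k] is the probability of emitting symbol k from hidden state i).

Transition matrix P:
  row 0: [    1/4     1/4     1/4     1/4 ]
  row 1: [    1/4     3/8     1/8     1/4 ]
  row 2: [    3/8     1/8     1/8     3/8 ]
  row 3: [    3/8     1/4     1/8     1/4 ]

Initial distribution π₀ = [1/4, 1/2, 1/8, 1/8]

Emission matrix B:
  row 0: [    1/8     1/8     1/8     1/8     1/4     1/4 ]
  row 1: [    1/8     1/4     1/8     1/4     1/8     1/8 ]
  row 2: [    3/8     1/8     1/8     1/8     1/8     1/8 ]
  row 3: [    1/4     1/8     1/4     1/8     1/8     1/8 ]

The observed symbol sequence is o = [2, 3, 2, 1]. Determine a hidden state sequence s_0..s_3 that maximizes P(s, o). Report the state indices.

t=0: δ = [3.125e-02, 6.250e-02, 1.562e-02, 3.125e-02]  (obs o_0=2)
t=1: δ = [1.953e-03, 5.859e-03, 9.766e-04, 1.953e-03]  ψ = [1, 1, 0, 1]  (obs o_1=3)
t=2: δ = [1.831e-04, 2.747e-04, 9.155e-05, 3.662e-04]  ψ = [1, 1, 1, 1]  (obs o_2=2)
t=3: δ = [1.717e-05, 2.575e-05, 5.722e-06, 1.144e-05]  ψ = [3, 1, 0, 3]  (obs o_3=1)
backtrack: best end state = 1; path = [1, 1, 1, 1]

path = [1, 1, 1, 1]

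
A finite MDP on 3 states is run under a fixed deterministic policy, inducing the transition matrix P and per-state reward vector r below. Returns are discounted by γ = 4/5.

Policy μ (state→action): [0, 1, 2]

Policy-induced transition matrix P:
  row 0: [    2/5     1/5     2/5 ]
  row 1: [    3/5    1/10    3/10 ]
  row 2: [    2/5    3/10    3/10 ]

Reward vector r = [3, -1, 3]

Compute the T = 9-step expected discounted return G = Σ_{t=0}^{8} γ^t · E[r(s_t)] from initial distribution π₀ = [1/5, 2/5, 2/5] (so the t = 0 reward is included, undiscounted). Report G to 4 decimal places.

G = 8.5929

t=0: π = [0.2000, 0.4000, 0.4000], E[r] = 1.4000, γ^t·E[r] = 1.400000, running G = 1.400000
t=1: π = [0.4800, 0.2000, 0.3200], E[r] = 2.2000, γ^t·E[r] = 1.760000, running G = 3.160000
t=2: π = [0.4400, 0.2120, 0.3480], E[r] = 2.1520, γ^t·E[r] = 1.377280, running G = 4.537280
t=3: π = [0.4424, 0.2136, 0.3440], E[r] = 2.1456, γ^t·E[r] = 1.098547, running G = 5.635827
t=4: π = [0.4427, 0.2130, 0.3442], E[r] = 2.1478, γ^t·E[r] = 0.879755, running G = 6.515582
t=5: π = [0.4426, 0.2131, 0.3443], E[r] = 2.1475, γ^t·E[r] = 0.703699, running G = 7.219282
t=6: π = [0.4426, 0.2131, 0.3443], E[r] = 2.1475, γ^t·E[r] = 0.562965, running G = 7.782246
t=7: π = [0.4426, 0.2131, 0.3443], E[r] = 2.1475, γ^t·E[r] = 0.450372, running G = 8.232618
t=8: π = [0.4426, 0.2131, 0.3443], E[r] = 2.1475, γ^t·E[r] = 0.360298, running G = 8.592916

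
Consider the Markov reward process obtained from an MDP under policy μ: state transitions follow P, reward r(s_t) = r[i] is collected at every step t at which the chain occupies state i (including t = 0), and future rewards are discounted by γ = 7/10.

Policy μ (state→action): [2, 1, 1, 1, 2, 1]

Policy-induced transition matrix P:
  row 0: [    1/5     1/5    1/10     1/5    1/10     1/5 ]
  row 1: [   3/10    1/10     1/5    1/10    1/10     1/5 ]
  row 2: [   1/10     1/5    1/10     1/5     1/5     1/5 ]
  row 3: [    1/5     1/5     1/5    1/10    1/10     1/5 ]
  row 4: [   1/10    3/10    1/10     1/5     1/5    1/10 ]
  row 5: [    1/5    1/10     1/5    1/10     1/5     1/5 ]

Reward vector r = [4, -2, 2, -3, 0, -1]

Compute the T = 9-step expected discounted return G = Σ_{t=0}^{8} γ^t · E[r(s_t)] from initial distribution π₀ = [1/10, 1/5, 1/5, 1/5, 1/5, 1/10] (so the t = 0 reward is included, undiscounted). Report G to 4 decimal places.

t=0: π = [0.1000, 0.2000, 0.2000, 0.2000, 0.2000, 0.1000], E[r] = -0.3000, γ^t·E[r] = -0.300000, running G = -0.300000
t=1: π = [0.1800, 0.1900, 0.1500, 0.1500, 0.1500, 0.1800], E[r] = 0.0100, γ^t·E[r] = 0.007000, running G = -0.293000
t=2: π = [0.1890, 0.1780, 0.1520, 0.1480, 0.1480, 0.1850], E[r] = 0.0750, γ^t·E[r] = 0.036750, running G = -0.256250
t=3: π = [0.1878, 0.1785, 0.1511, 0.1489, 0.1485, 0.1852], E[r] = 0.0645, γ^t·E[r] = 0.022124, running G = -0.234127
t=4: π = [0.1879, 0.1785, 0.1513, 0.1487, 0.1485, 0.1852], E[r] = 0.0658, γ^t·E[r] = 0.015787, running G = -0.218340
t=5: π = [0.1879, 0.1785, 0.1512, 0.1488, 0.1485, 0.1852], E[r] = 0.0656, γ^t·E[r] = 0.011019, running G = -0.207321
t=6: π = [0.1879, 0.1785, 0.1512, 0.1488, 0.1485, 0.1852], E[r] = 0.0656, γ^t·E[r] = 0.007716, running G = -0.199606
t=7: π = [0.1879, 0.1785, 0.1512, 0.1488, 0.1485, 0.1852], E[r] = 0.0656, γ^t·E[r] = 0.005401, running G = -0.194205
t=8: π = [0.1879, 0.1785, 0.1512, 0.1488, 0.1485, 0.1852], E[r] = 0.0656, γ^t·E[r] = 0.003781, running G = -0.190424

G = -0.1904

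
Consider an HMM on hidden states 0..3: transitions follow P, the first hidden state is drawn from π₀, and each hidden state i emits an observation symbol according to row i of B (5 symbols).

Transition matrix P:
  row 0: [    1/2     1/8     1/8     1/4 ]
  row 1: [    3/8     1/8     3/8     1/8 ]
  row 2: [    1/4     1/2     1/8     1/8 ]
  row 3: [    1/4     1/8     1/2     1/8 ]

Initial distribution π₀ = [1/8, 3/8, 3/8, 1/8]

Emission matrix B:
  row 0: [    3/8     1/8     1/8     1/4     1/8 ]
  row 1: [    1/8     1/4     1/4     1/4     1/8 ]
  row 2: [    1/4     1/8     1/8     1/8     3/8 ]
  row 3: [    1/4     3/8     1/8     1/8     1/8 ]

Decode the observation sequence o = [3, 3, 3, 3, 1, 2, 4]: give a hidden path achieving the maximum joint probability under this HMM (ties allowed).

path = [1, 0, 0, 0, 3, 1, 2]

t=0: δ = [3.125e-02, 9.375e-02, 4.688e-02, 1.562e-02]  (obs o_0=3)
t=1: δ = [8.789e-03, 5.859e-03, 4.395e-03, 1.465e-03]  ψ = [1, 2, 1, 1]  (obs o_1=3)
t=2: δ = [1.099e-03, 5.493e-04, 2.747e-04, 2.747e-04]  ψ = [0, 2, 1, 0]  (obs o_2=3)
t=3: δ = [1.373e-04, 3.433e-05, 2.575e-05, 3.433e-05]  ψ = [0, 0, 1, 0]  (obs o_3=3)
t=4: δ = [8.583e-06, 4.292e-06, 2.146e-06, 1.287e-05]  ψ = [0, 0, 0, 0]  (obs o_4=1)
t=5: δ = [5.364e-07, 4.023e-07, 8.047e-07, 2.682e-07]  ψ = [0, 3, 3, 0]  (obs o_5=2)
t=6: δ = [3.353e-08, 5.029e-08, 5.658e-08, 1.676e-08]  ψ = [0, 2, 1, 0]  (obs o_6=4)
backtrack: best end state = 2; path = [1, 0, 0, 0, 3, 1, 2]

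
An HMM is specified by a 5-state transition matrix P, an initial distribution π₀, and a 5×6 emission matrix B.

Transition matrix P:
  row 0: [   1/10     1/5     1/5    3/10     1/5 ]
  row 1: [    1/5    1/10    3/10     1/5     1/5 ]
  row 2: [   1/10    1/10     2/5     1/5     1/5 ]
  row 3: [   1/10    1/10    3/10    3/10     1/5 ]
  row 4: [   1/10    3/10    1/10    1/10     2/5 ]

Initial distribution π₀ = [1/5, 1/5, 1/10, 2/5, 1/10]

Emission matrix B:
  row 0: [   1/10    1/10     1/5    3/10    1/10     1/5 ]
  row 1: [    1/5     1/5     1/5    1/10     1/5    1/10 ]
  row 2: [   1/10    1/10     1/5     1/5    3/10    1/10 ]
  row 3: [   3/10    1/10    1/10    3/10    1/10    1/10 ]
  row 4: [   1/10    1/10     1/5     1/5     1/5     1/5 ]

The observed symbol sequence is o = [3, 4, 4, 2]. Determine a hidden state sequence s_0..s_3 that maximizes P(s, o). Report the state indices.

path = [3, 2, 2, 2]

t=0: δ = [6.000e-02, 2.000e-02, 2.000e-02, 1.200e-01, 2.000e-02]  (obs o_0=3)
t=1: δ = [1.200e-03, 2.400e-03, 1.080e-02, 3.600e-03, 4.800e-03]  ψ = [3, 0, 3, 3, 3]  (obs o_1=4)
t=2: δ = [1.080e-04, 2.880e-04, 1.296e-03, 2.160e-04, 4.320e-04]  ψ = [2, 4, 2, 2, 2]  (obs o_2=4)
t=3: δ = [2.592e-05, 2.592e-05, 1.037e-04, 2.592e-05, 5.184e-05]  ψ = [2, 2, 2, 2, 2]  (obs o_3=2)
backtrack: best end state = 2; path = [3, 2, 2, 2]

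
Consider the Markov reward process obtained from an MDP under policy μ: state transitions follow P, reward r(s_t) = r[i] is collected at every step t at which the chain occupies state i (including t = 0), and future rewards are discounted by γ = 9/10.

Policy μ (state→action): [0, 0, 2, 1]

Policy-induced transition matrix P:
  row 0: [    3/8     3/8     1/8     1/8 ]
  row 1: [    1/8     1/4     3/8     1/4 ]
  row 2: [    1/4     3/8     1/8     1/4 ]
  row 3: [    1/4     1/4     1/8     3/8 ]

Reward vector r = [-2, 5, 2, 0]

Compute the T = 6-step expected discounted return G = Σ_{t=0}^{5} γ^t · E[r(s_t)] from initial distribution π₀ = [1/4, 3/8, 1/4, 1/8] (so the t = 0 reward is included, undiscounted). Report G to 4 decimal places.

t=0: π = [0.2500, 0.3750, 0.2500, 0.1250], E[r] = 1.8750, γ^t·E[r] = 1.875000, running G = 1.875000
t=1: π = [0.2344, 0.3125, 0.2188, 0.2344], E[r] = 1.5313, γ^t·E[r] = 1.378125, running G = 3.253125
t=2: π = [0.2402, 0.3066, 0.2031, 0.2500], E[r] = 1.4590, γ^t·E[r] = 1.181777, running G = 4.434902
t=3: π = [0.2417, 0.3054, 0.2017, 0.2512], E[r] = 1.4470, γ^t·E[r] = 1.054879, running G = 5.489781
t=4: π = [0.2420, 0.3054, 0.2014, 0.2512], E[r] = 1.4457, γ^t·E[r] = 0.948550, running G = 6.438331
t=5: π = [0.2421, 0.3054, 0.2014, 0.2511], E[r] = 1.4457, γ^t·E[r] = 0.853657, running G = 7.291987

G = 7.2920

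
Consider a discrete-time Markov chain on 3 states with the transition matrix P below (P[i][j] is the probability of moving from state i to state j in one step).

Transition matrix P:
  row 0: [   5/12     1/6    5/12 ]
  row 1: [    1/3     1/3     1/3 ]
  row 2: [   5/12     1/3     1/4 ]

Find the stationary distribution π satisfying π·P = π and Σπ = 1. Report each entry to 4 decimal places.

Balance equations π_j = Σ_i π_i·P[i][j]:
  π_0 = 5/12·π_0 + 1/3·π_1 + 5/12·π_2
  π_1 = 1/6·π_0 + 1/3·π_1 + 1/3·π_2
  normalize: π_0 + π_1 + π_2 = 1
Solving the linear system gives exactly π = [28/71, 19/71, 24/71].

π = [0.3944, 0.2676, 0.3380]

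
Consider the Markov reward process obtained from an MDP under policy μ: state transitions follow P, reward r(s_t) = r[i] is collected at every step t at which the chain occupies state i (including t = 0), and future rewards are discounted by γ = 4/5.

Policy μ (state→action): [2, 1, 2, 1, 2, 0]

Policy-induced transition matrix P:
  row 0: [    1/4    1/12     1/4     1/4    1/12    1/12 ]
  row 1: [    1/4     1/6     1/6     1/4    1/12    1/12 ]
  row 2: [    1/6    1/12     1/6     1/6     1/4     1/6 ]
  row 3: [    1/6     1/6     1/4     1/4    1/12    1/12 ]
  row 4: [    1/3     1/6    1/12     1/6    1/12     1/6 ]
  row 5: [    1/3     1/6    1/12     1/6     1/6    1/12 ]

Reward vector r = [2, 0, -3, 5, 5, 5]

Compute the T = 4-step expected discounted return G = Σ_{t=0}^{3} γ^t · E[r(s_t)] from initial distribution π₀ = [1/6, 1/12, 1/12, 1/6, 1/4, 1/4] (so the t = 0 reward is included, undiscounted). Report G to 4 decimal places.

t=0: π = [0.1667, 0.0833, 0.0833, 0.1667, 0.2500, 0.2500], E[r] = 3.4167, γ^t·E[r] = 3.416667, running G = 3.416667
t=1: π = [0.2708, 0.1458, 0.1528, 0.2014, 0.1181, 0.1111], E[r] = 2.2361, γ^t·E[r] = 1.788889, running G = 5.205556
t=2: π = [0.2396, 0.1314, 0.1869, 0.2182, 0.1181, 0.1059], E[r] = 2.1291, γ^t·E[r] = 1.362593, running G = 6.568148
t=3: π = [0.2349, 0.1311, 0.1861, 0.2158, 0.1233, 0.1087], E[r] = 2.1505, γ^t·E[r] = 1.101037, running G = 7.669185

G = 7.6692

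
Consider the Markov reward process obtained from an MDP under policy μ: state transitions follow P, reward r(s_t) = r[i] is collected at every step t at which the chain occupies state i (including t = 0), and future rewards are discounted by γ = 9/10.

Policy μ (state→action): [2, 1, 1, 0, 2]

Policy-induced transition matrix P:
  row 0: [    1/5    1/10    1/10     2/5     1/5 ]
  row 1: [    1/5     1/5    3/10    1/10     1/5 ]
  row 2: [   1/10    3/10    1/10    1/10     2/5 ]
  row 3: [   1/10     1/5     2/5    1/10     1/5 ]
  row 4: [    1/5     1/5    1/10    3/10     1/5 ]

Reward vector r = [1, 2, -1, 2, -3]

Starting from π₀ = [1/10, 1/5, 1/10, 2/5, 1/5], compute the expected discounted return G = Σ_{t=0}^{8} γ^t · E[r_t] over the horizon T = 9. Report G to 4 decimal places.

G = 0.7280

t=0: π = [0.1000, 0.2000, 0.1000, 0.4000, 0.2000], E[r] = 0.6000, γ^t·E[r] = 0.600000, running G = 0.600000
t=1: π = [0.1500, 0.2000, 0.2600, 0.1700, 0.2200], E[r] = -0.0300, γ^t·E[r] = -0.027000, running G = 0.573000
t=2: π = [0.1570, 0.2110, 0.1910, 0.1890, 0.2520], E[r] = 0.0100, γ^t·E[r] = 0.008100, running G = 0.581100
t=3: π = [0.1620, 0.2034, 0.1989, 0.1975, 0.2382], E[r] = 0.0503, γ^t·E[r] = 0.036669, running G = 0.617769
t=4: π = [0.1604, 0.2037, 0.1999, 0.1962, 0.2398], E[r] = 0.0410, γ^t·E[r] = 0.026867, running G = 0.644636
t=5: π = [0.1604, 0.2040, 0.1996, 0.1961, 0.2400], E[r] = 0.0409, γ^t·E[r] = 0.024126, running G = 0.668762
t=6: π = [0.1604, 0.2039, 0.1996, 0.1961, 0.2399], E[r] = 0.0411, γ^t·E[r] = 0.021856, running G = 0.690617
t=7: π = [0.1604, 0.2039, 0.1996, 0.1961, 0.2399], E[r] = 0.0411, γ^t·E[r] = 0.019661, running G = 0.710279
t=8: π = [0.1604, 0.2039, 0.1996, 0.1961, 0.2399], E[r] = 0.0411, γ^t·E[r] = 0.017693, running G = 0.727972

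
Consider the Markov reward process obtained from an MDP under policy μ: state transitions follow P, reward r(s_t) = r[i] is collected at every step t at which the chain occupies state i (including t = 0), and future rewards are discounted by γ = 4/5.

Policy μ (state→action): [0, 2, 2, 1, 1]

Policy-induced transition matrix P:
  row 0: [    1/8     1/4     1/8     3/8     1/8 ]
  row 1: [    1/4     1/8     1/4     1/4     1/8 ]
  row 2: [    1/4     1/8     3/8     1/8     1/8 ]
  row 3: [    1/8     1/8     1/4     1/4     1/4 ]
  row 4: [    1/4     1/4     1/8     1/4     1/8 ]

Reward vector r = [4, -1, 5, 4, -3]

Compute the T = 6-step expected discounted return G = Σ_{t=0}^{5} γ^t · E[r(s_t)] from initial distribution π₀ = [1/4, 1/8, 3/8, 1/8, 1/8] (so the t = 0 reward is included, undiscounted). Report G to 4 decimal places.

G = 9.1609

t=0: π = [0.2500, 0.1250, 0.3750, 0.1250, 0.1250], E[r] = 2.8750, γ^t·E[r] = 2.875000, running G = 2.875000
t=1: π = [0.2031, 0.1719, 0.2500, 0.2344, 0.1406], E[r] = 2.4063, γ^t·E[r] = 1.925000, running G = 4.800000
t=2: π = [0.1953, 0.1680, 0.2383, 0.2441, 0.1543], E[r] = 2.3184, γ^t·E[r] = 1.483750, running G = 6.283750
t=3: π = [0.1951, 0.1687, 0.2361, 0.2446, 0.1555], E[r] = 2.3040, γ^t·E[r] = 1.179625, running G = 7.463375
t=4: π = [0.1950, 0.1688, 0.2357, 0.2449, 0.1556], E[r] = 2.3025, γ^t·E[r] = 0.943113, running G = 8.406488
t=5: π = [0.1950, 0.1688, 0.2356, 0.2449, 0.1556], E[r] = 2.3022, γ^t·E[r] = 0.754396, running G = 9.160884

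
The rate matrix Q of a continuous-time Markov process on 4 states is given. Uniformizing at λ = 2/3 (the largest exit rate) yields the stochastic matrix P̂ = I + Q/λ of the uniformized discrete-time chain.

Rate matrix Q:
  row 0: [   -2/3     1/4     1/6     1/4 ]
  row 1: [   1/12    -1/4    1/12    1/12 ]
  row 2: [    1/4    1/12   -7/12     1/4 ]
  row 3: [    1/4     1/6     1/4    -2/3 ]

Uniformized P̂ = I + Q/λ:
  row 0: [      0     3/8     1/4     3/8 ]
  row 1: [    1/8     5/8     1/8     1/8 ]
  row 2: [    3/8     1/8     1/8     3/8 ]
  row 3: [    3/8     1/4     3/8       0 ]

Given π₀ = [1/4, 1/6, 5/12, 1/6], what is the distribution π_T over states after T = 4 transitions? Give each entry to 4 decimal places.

t=0: π = [0.2500, 0.1667, 0.4167, 0.1667]
t=1: π = [0.2396, 0.2917, 0.1979, 0.2708]
t=2: π = [0.2122, 0.3646, 0.2227, 0.2005]
t=3: π = [0.2043, 0.3854, 0.2017, 0.2087]
t=4: π = [0.2020, 0.3949, 0.2027, 0.2004]

π = [0.2020, 0.3949, 0.2027, 0.2004]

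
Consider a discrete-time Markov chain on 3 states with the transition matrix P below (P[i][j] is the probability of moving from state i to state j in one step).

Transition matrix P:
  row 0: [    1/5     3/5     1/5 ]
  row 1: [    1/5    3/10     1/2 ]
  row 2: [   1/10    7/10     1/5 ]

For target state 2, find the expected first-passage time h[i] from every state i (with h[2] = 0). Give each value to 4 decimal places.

First-step conditioning: h[2] = 0; for i ≠ 2, h[i] = 1 + Σ_k P[i][k]·h[k].
  h[0] = 1 + 1/5·h[0] + 3/5·h[1]
  h[1] = 1 + 1/5·h[0] + 3/10·h[1]
Solving the 2×2 linear system over states ≠ 2 gives exactly h = [65/22, 25/11, 0] (h[2] = 0 is the target).

h = [2.9545, 2.2727, 0.0000]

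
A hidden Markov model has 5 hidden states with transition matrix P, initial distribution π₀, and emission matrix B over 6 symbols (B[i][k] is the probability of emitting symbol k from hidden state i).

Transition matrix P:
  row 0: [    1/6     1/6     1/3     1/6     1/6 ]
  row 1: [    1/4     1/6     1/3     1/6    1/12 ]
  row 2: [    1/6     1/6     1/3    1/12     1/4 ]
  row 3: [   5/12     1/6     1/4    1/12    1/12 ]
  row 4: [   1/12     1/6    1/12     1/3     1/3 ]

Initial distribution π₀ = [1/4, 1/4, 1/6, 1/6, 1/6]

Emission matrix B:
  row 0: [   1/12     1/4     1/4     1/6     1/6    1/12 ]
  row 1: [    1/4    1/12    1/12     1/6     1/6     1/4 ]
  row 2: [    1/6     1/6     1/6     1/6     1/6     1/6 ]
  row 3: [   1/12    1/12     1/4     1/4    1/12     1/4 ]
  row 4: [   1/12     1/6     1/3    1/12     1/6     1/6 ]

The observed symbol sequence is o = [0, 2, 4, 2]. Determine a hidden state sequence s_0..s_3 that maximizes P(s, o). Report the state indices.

path = [1, 0, 2, 4]

t=0: δ = [2.083e-02, 6.250e-02, 2.778e-02, 1.389e-02, 1.389e-02]  (obs o_0=0)
t=1: δ = [3.906e-03, 8.681e-04, 3.472e-03, 2.604e-03, 2.315e-03]  ψ = [1, 1, 1, 1, 2]  (obs o_1=2)
t=2: δ = [1.808e-04, 1.085e-04, 2.170e-04, 6.430e-05, 1.447e-04]  ψ = [3, 0, 0, 4, 2]  (obs o_2=4)
t=3: δ = [9.042e-06, 3.014e-06, 1.206e-05, 1.206e-05, 1.808e-05]  ψ = [2, 2, 2, 4, 2]  (obs o_3=2)
backtrack: best end state = 4; path = [1, 0, 2, 4]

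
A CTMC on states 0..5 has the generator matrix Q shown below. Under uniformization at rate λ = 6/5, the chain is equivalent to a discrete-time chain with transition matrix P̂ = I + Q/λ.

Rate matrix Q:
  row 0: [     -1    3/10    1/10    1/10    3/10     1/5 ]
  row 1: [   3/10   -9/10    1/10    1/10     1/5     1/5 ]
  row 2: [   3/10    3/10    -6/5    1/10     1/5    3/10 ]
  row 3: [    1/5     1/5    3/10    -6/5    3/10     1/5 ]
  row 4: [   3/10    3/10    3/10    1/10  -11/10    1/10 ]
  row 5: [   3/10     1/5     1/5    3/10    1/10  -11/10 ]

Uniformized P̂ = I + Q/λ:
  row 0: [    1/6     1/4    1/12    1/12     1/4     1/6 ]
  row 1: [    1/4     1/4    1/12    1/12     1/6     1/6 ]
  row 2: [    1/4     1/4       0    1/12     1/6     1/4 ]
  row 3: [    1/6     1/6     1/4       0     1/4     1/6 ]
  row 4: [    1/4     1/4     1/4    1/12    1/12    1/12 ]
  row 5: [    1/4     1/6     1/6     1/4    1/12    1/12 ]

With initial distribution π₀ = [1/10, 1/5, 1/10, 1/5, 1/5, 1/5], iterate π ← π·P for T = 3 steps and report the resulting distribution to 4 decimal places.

π = [0.2232, 0.2289, 0.1304, 0.1009, 0.1665, 0.1501]

t=0: π = [0.1000, 0.2000, 0.1000, 0.2000, 0.2000, 0.2000]
t=1: π = [0.2250, 0.2167, 0.1583, 0.1000, 0.1583, 0.1417]
t=2: π = [0.2229, 0.2299, 0.1250, 0.0986, 0.1688, 0.1549]
t=3: π = [0.2232, 0.2289, 0.1304, 0.1009, 0.1665, 0.1501]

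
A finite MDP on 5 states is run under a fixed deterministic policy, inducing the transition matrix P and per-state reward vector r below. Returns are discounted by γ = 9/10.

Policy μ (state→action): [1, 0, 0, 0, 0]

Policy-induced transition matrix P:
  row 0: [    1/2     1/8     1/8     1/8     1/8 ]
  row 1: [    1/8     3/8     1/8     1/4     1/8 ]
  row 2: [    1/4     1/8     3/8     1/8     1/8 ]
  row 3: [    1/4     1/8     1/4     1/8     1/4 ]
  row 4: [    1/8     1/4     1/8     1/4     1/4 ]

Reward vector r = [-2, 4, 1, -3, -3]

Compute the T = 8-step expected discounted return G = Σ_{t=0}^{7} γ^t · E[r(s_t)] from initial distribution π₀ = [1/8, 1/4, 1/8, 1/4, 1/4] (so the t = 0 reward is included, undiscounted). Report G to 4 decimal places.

G = -3.2451

t=0: π = [0.1250, 0.2500, 0.1250, 0.2500, 0.2500], E[r] = -0.6250, γ^t·E[r] = -0.625000, running G = -0.625000
t=1: π = [0.2188, 0.2188, 0.1875, 0.1875, 0.1875], E[r] = -0.5000, γ^t·E[r] = -0.450000, running G = -1.075000
t=2: π = [0.2539, 0.2031, 0.1953, 0.1758, 0.1719], E[r] = -0.5430, γ^t·E[r] = -0.439805, running G = -1.514805
t=3: π = [0.2666, 0.1973, 0.1958, 0.1719, 0.1685], E[r] = -0.5693, γ^t·E[r] = -0.415046, running G = -1.929851
t=4: π = [0.2709, 0.1954, 0.1954, 0.1707, 0.1675], E[r] = -0.5797, γ^t·E[r] = -0.380349, running G = -2.310200
t=5: π = [0.2724, 0.1948, 0.1952, 0.1704, 0.1673], E[r] = -0.5833, γ^t·E[r] = -0.344454, running G = -2.654654
t=6: π = [0.2728, 0.1946, 0.1951, 0.1703, 0.1672], E[r] = -0.5845, γ^t·E[r] = -0.310648, running G = -2.965301
t=7: π = [0.2730, 0.1946, 0.1951, 0.1702, 0.1672], E[r] = -0.5849, γ^t·E[r] = -0.279769, running G = -3.245070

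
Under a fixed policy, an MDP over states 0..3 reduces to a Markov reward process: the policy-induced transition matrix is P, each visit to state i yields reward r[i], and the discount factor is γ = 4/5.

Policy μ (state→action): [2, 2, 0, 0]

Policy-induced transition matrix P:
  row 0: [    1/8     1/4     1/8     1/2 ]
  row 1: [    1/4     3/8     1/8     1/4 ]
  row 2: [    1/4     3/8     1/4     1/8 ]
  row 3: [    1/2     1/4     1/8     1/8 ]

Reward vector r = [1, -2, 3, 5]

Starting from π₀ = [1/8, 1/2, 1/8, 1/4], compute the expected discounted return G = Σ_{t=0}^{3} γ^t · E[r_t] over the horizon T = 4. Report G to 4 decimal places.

t=0: π = [0.1250, 0.5000, 0.1250, 0.2500], E[r] = 0.7500, γ^t·E[r] = 0.750000, running G = 0.750000
t=1: π = [0.2969, 0.3281, 0.1406, 0.2344], E[r] = 1.2344, γ^t·E[r] = 0.987500, running G = 1.737500
t=2: π = [0.2715, 0.3086, 0.1426, 0.2773], E[r] = 1.4688, γ^t·E[r] = 0.940000, running G = 2.677500
t=3: π = [0.2854, 0.3064, 0.1428, 0.2654], E[r] = 1.4280, γ^t·E[r] = 0.731125, running G = 3.408625

G = 3.4086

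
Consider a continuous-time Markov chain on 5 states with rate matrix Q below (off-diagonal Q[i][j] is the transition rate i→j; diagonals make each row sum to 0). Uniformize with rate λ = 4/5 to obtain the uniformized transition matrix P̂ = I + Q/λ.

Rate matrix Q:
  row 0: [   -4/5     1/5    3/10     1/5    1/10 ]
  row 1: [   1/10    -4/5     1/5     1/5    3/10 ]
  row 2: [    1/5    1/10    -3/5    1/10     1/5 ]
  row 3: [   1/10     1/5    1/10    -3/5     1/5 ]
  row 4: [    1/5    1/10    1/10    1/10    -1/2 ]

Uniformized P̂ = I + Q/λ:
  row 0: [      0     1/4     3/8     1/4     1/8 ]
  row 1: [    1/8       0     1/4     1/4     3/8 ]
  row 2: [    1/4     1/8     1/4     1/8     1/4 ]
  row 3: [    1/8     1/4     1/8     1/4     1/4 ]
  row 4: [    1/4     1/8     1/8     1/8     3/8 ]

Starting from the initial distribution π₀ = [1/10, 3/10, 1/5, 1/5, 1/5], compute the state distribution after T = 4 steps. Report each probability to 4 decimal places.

t=0: π = [0.1000, 0.3000, 0.2000, 0.2000, 0.2000]
t=1: π = [0.1625, 0.1250, 0.2125, 0.2000, 0.3000]
t=2: π = [0.1688, 0.1547, 0.2078, 0.1859, 0.2828]
t=3: π = [0.1652, 0.1500, 0.2125, 0.1887, 0.2836]
t=4: π = [0.1664, 0.1505, 0.2116, 0.1880, 0.2835]

π = [0.1664, 0.1505, 0.2116, 0.1880, 0.2835]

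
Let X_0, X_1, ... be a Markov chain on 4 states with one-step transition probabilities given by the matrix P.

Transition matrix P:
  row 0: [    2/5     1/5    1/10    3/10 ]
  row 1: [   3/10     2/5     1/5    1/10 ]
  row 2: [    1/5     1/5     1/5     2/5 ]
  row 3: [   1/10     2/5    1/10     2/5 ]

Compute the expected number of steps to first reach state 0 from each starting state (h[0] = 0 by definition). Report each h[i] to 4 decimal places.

First-step conditioning: h[0] = 0; for i ≠ 0, h[i] = 1 + Σ_k P[i][k]·h[k].
  h[1] = 1 + 2/5·h[1] + 1/5·h[2] + 1/10·h[3]
  h[2] = 1 + 1/5·h[1] + 1/5·h[2] + 2/5·h[3]
  h[3] = 1 + 2/5·h[1] + 1/10·h[2] + 2/5·h[3]
Solving the 3×3 linear system over states ≠ 0 gives exactly h = [0, 365/87, 430/87, 460/87] (h[0] = 0 is the target).

h = [0.0000, 4.1954, 4.9425, 5.2874]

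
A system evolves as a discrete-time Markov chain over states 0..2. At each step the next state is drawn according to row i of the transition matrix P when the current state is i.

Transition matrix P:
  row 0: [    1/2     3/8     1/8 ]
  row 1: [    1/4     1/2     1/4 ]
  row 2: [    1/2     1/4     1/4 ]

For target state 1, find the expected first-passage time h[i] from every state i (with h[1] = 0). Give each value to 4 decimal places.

h = [2.8000, 0.0000, 3.2000]

First-step conditioning: h[1] = 0; for i ≠ 1, h[i] = 1 + Σ_k P[i][k]·h[k].
  h[0] = 1 + 1/2·h[0] + 1/8·h[2]
  h[2] = 1 + 1/2·h[0] + 1/4·h[2]
Solving the 2×2 linear system over states ≠ 1 gives exactly h = [14/5, 0, 16/5] (h[1] = 0 is the target).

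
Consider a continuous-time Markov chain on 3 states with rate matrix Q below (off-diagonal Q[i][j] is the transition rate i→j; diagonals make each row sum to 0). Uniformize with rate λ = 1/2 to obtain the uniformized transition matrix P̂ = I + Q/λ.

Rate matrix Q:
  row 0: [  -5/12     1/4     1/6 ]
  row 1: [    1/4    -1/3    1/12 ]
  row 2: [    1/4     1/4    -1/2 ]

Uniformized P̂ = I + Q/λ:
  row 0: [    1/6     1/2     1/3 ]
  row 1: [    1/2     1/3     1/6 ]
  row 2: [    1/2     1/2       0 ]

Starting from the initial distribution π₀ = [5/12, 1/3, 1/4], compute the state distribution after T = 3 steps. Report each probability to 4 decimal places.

π = [0.3735, 0.4290, 0.1975]

t=0: π = [0.4167, 0.3333, 0.2500]
t=1: π = [0.3611, 0.4444, 0.1944]
t=2: π = [0.3796, 0.4259, 0.1944]
t=3: π = [0.3735, 0.4290, 0.1975]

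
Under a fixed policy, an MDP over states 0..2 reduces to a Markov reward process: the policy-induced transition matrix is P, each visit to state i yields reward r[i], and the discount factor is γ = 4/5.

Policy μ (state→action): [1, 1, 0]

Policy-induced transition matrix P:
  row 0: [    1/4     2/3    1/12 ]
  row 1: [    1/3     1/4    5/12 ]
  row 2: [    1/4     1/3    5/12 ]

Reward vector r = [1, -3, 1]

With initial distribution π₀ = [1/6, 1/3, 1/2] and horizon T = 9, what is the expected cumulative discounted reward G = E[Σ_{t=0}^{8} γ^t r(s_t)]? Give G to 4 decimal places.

G = -2.1538

t=0: π = [0.1667, 0.3333, 0.5000], E[r] = -0.3333, γ^t·E[r] = -0.333333, running G = -0.333333
t=1: π = [0.2778, 0.3611, 0.3611], E[r] = -0.4444, γ^t·E[r] = -0.355556, running G = -0.688889
t=2: π = [0.2801, 0.3958, 0.3241], E[r] = -0.5833, γ^t·E[r] = -0.373333, running G = -1.062222
t=3: π = [0.2830, 0.3937, 0.3233], E[r] = -0.5748, γ^t·E[r] = -0.294321, running G = -1.356543
t=4: π = [0.2828, 0.3949, 0.3223], E[r] = -0.5794, γ^t·E[r] = -0.237327, running G = -1.593870
t=5: π = [0.2829, 0.3947, 0.3224], E[r] = -0.5788, γ^t·E[r] = -0.189659, running G = -1.783529
t=6: π = [0.2829, 0.3947, 0.3224], E[r] = -0.5790, γ^t·E[r] = -0.151774, running G = -1.935304
t=7: π = [0.2829, 0.3947, 0.3224], E[r] = -0.5789, γ^t·E[r] = -0.121413, running G = -2.056716
t=8: π = [0.2829, 0.3947, 0.3224], E[r] = -0.5789, γ^t·E[r] = -0.097131, running G = -2.153848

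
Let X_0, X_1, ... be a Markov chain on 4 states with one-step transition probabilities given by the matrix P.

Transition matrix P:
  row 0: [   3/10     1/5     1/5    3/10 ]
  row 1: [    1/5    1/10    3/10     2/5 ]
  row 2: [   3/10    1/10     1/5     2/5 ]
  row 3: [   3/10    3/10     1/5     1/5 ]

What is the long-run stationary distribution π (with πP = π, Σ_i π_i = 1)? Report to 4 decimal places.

Balance equations π_j = Σ_i π_i·P[i][j]:
  π_0 = 3/10·π_0 + 1/5·π_1 + 3/10·π_2 + 3/10·π_3
  π_1 = 1/5·π_0 + 1/10·π_1 + 1/10·π_2 + 3/10·π_3
  π_2 = 1/5·π_0 + 3/10·π_1 + 1/5·π_2 + 1/5·π_3
  normalize: π_0 + π_1 + π_2 + π_3 = 1
Solving the linear system gives exactly π = [34/121, 23/121, 53/242, 75/242].

π = [0.2810, 0.1901, 0.2190, 0.3099]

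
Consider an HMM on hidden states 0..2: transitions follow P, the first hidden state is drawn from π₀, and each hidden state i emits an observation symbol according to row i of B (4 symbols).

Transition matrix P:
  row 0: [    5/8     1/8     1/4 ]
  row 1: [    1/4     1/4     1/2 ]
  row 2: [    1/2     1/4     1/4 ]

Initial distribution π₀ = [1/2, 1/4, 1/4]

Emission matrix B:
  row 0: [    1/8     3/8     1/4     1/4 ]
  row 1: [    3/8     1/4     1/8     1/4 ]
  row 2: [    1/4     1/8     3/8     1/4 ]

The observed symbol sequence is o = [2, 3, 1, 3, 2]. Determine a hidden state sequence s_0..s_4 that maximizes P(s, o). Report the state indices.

t=0: δ = [1.250e-01, 3.125e-02, 9.375e-02]  (obs o_0=2)
t=1: δ = [1.953e-02, 5.859e-03, 7.812e-03]  ψ = [0, 2, 0]  (obs o_1=3)
t=2: δ = [4.578e-03, 6.104e-04, 6.104e-04]  ψ = [0, 0, 0]  (obs o_2=1)
t=3: δ = [7.153e-04, 1.431e-04, 2.861e-04]  ψ = [0, 0, 0]  (obs o_3=3)
t=4: δ = [1.118e-04, 1.118e-05, 6.706e-05]  ψ = [0, 0, 0]  (obs o_4=2)
backtrack: best end state = 0; path = [0, 0, 0, 0, 0]

path = [0, 0, 0, 0, 0]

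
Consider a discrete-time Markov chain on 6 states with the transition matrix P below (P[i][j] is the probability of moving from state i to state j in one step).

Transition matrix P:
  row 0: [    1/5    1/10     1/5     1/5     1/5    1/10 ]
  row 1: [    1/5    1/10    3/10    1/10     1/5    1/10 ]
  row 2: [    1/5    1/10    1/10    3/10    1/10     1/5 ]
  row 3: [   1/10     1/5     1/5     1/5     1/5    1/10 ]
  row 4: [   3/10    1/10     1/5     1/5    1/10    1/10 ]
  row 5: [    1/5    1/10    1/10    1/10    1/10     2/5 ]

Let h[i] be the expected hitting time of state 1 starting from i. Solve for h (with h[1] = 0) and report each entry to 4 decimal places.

First-step conditioning: h[1] = 0; for i ≠ 1, h[i] = 1 + Σ_k P[i][k]·h[k].
  h[0] = 1 + 1/5·h[0] + 1/5·h[2] + 1/5·h[3] + 1/5·h[4] + 1/10·h[5]
  h[2] = 1 + 1/5·h[0] + 1/10·h[2] + 3/10·h[3] + 1/10·h[4] + 1/5·h[5]
  h[3] = 1 + 1/10·h[0] + 1/5·h[2] + 1/5·h[3] + 1/5·h[4] + 1/10·h[5]
  h[4] = 1 + 3/10·h[0] + 1/5·h[2] + 1/5·h[3] + 1/10·h[4] + 1/10·h[5]
  h[5] = 1 + 1/5·h[0] + 1/10·h[2] + 1/10·h[3] + 1/10·h[4] + 2/5·h[5]
Solving the 5×5 linear system over states ≠ 1 gives exactly h = [25/3, 0, 215/26, 15/2, 25/3, 110/13] (h[1] = 0 is the target).

h = [8.3333, 0.0000, 8.2692, 7.5000, 8.3333, 8.4615]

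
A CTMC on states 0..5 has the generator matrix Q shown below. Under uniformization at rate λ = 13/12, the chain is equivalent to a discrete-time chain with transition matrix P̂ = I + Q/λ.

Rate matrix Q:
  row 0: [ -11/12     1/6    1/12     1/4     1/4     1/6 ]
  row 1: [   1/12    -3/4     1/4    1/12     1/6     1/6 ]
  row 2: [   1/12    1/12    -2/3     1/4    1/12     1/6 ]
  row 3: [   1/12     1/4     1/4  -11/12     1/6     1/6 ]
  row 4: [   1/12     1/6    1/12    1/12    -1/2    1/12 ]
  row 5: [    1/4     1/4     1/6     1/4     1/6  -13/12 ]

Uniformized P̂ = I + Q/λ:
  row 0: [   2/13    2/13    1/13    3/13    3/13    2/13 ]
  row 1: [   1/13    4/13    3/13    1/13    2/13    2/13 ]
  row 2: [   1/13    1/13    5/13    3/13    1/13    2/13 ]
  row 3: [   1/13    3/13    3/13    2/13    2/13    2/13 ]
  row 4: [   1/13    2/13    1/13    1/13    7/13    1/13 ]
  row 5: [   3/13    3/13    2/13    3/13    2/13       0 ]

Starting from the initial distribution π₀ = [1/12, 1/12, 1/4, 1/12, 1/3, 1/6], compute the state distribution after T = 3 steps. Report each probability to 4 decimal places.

t=0: π = [0.0833, 0.0833, 0.2500, 0.0833, 0.3333, 0.1667]
t=1: π = [0.1090, 0.1667, 0.1923, 0.1603, 0.2692, 0.1026]
t=2: π = [0.1011, 0.1849, 0.1943, 0.1514, 0.2510, 0.1174]
t=3: π = [0.1028, 0.1880, 0.1975, 0.1521, 0.2432, 0.1165]

π = [0.1028, 0.1880, 0.1975, 0.1521, 0.2432, 0.1165]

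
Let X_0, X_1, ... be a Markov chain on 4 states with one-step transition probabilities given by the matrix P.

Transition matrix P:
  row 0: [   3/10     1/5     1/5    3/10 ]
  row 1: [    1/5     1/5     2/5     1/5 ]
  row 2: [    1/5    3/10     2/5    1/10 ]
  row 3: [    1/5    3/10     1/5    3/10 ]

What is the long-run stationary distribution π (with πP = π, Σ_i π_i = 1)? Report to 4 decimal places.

Balance equations π_j = Σ_i π_i·P[i][j]:
  π_0 = 3/10·π_0 + 1/5·π_1 + 1/5·π_2 + 1/5·π_3
  π_1 = 1/5·π_0 + 1/5·π_1 + 3/10·π_2 + 3/10·π_3
  π_2 = 1/5·π_0 + 2/5·π_1 + 2/5·π_2 + 1/5·π_3
  normalize: π_0 + π_1 + π_2 + π_3 = 1
Solving the linear system gives exactly π = [2/9, 25/99, 31/99, 7/33].

π = [0.2222, 0.2525, 0.3131, 0.2121]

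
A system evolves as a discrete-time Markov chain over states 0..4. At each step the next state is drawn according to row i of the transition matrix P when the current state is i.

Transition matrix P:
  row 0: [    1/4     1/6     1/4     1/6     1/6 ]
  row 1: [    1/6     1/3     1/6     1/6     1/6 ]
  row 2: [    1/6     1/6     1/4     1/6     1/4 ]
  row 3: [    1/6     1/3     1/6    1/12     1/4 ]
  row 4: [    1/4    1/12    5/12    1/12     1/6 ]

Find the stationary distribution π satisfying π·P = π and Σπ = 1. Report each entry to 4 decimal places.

Balance equations π_j = Σ_i π_i·P[i][j]:
  π_0 = 1/4·π_0 + 1/6·π_1 + 1/6·π_2 + 1/6·π_3 + 1/4·π_4
  π_1 = 1/6·π_0 + 1/3·π_1 + 1/6·π_2 + 1/3·π_3 + 1/12·π_4
  π_2 = 1/4·π_0 + 1/6·π_1 + 1/4·π_2 + 1/6·π_3 + 5/12·π_4
  π_3 = 1/6·π_0 + 1/6·π_1 + 1/6·π_2 + 1/12·π_3 + 1/12·π_4
  normalize: π_0 + π_1 + π_2 + π_3 + π_4 = 1
Solving the linear system gives exactly π = [742/3711, 257/1237, 944/3711, 514/3711, 740/3711].

π = [0.1999, 0.2078, 0.2544, 0.1385, 0.1994]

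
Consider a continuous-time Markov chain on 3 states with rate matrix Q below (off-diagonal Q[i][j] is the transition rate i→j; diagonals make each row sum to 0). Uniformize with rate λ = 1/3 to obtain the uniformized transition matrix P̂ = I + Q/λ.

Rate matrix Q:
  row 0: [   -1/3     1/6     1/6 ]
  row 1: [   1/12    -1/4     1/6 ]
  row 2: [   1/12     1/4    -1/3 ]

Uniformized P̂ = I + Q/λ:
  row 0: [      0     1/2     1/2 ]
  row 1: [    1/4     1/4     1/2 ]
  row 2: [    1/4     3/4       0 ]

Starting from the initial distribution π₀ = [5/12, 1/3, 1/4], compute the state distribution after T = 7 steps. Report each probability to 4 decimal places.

π = [0.2000, 0.4660, 0.3340]

t=0: π = [0.4167, 0.3333, 0.2500]
t=1: π = [0.1458, 0.4792, 0.3750]
t=2: π = [0.2135, 0.4740, 0.3125]
t=3: π = [0.1966, 0.4596, 0.3438]
t=4: π = [0.2008, 0.4710, 0.3281]
t=5: π = [0.1998, 0.4643, 0.3359]
t=6: π = [0.2001, 0.4679, 0.3320]
t=7: π = [0.2000, 0.4660, 0.3340]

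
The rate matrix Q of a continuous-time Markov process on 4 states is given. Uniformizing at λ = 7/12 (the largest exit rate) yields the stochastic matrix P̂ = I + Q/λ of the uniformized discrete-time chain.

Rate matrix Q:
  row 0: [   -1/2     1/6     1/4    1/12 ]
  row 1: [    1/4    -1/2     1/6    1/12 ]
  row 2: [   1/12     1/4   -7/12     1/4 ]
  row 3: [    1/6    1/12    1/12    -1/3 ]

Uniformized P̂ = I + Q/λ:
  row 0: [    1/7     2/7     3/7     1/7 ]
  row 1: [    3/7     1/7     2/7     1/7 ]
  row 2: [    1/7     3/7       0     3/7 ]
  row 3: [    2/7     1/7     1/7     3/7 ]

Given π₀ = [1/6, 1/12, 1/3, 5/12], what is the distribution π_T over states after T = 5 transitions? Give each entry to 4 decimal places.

t=0: π = [0.1667, 0.0833, 0.3333, 0.4167]
t=1: π = [0.2262, 0.2619, 0.1548, 0.3571]
t=2: π = [0.2687, 0.2194, 0.2228, 0.2891]
t=3: π = [0.2468, 0.2449, 0.2191, 0.2891]
t=4: π = [0.2541, 0.2407, 0.2171, 0.2881]
t=5: π = [0.2528, 0.2412, 0.2188, 0.2872]

π = [0.2528, 0.2412, 0.2188, 0.2872]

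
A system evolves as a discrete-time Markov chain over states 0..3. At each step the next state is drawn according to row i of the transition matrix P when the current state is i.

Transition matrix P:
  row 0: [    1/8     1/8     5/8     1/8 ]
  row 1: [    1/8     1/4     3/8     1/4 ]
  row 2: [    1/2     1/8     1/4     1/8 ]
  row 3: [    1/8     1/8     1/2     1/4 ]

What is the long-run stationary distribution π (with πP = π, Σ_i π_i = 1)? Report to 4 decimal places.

π = [0.2801, 0.1429, 0.4137, 0.1633]

Balance equations π_j = Σ_i π_i·P[i][j]:
  π_0 = 1/8·π_0 + 1/8·π_1 + 1/2·π_2 + 1/8·π_3
  π_1 = 1/8·π_0 + 1/4·π_1 + 1/8·π_2 + 1/8·π_3
  π_2 = 5/8·π_0 + 3/8·π_1 + 1/4·π_2 + 1/2·π_3
  normalize: π_0 + π_1 + π_2 + π_3 = 1
Solving the linear system gives exactly π = [151/539, 1/7, 223/539, 8/49].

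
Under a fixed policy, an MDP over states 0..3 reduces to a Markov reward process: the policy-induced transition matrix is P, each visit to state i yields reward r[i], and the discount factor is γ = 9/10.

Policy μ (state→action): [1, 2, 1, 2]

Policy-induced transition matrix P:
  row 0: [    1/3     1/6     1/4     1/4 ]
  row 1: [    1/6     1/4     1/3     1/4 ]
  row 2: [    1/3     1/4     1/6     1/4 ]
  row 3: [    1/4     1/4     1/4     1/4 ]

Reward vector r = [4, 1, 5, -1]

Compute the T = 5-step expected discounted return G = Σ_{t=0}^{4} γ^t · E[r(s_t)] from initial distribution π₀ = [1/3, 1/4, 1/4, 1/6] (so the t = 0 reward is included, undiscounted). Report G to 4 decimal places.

G = 9.8529

t=0: π = [0.3333, 0.2500, 0.2500, 0.1667], E[r] = 2.6667, γ^t·E[r] = 2.666667, running G = 2.666667
t=1: π = [0.2778, 0.2222, 0.2500, 0.2500], E[r] = 2.3333, γ^t·E[r] = 2.100000, running G = 4.766667
t=2: π = [0.2755, 0.2269, 0.2477, 0.2500], E[r] = 2.3171, γ^t·E[r] = 1.876875, running G = 6.643542
t=3: π = [0.2747, 0.2270, 0.2483, 0.2500], E[r] = 2.3171, γ^t·E[r] = 1.689188, running G = 8.332729
t=4: π = [0.2747, 0.2271, 0.2482, 0.2500], E[r] = 2.3169, γ^t·E[r] = 1.520121, running G = 9.852850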